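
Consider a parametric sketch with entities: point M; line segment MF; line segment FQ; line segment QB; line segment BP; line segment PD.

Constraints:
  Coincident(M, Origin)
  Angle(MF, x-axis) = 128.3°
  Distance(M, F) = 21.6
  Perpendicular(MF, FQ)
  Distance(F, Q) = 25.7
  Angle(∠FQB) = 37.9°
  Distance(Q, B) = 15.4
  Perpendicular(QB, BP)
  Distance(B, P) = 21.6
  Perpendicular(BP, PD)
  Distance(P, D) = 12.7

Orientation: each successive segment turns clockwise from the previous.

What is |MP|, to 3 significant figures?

29.2

∠FQB = 37.9° gives QB at -104° from the x-axis; with |QB| = 15.4, B = (3.11, 17.9). QB ⟂ BP, so BP runs at 166°; with |BP| = 21.6, P = (-17.9, 23.1). Then |MP| = |P − M| = 29.2.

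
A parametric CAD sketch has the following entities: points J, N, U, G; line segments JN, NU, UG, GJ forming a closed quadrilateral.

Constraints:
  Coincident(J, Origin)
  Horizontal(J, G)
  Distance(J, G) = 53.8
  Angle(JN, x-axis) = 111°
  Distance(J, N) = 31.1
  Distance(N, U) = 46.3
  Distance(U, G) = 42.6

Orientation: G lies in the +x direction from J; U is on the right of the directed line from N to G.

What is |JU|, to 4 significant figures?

16.53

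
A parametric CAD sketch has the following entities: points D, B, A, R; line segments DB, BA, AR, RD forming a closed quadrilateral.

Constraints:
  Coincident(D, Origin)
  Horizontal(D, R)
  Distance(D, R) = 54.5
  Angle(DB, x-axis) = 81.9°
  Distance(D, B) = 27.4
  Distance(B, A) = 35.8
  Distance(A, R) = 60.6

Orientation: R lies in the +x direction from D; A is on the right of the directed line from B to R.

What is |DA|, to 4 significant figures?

9.299

D is at the origin; D and R share the same y with |DR| = 54.5 and R in +x, so R = (54.5, 0). DB runs at 81.9° with |DB| = 27.4, so B = (3.861, 27.13). A is determined by |BA| = 35.8 and |AR| = 60.6 together: it lies at the intersection of circle(B, 35.8) and circle(R, 60.6). With |BR| = 57.45, the foot of the radical line on BR is 7.916 from B and the perpendicular offset is √(35.8² − 7.916²) = 34.91. Taking the right-of-BR solution: A = (-5.648, -7.387).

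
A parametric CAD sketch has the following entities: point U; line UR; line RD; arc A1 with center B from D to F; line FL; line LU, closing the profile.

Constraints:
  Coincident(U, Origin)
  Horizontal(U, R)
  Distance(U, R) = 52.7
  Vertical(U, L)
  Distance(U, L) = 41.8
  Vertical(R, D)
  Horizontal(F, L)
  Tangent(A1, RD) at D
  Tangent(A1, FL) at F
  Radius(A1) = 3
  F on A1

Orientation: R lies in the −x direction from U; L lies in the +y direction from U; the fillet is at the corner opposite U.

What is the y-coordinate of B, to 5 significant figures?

38.800

U and L share the same x with |UL| = 41.8 and L on the +y side, so L = (0.0000, 41.800). The virtual corner opposite U is at (-52.700, 41.800). A1 meets RD tangentially, so BD is at right angles to RD and since A1 is tangent to FL there, BF ⟂ FL, with radius 3.0, so the center B sits 3.0 in from both sides at B = (-49.700, 38.800). So B.y = 38.800.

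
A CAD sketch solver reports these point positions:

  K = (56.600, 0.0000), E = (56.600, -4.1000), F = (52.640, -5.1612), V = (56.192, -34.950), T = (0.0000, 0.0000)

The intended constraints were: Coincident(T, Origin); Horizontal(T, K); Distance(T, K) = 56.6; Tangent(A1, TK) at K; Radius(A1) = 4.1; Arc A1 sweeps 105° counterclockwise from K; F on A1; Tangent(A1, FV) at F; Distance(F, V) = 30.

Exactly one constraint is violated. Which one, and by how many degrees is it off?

Tangent(A1, FV) at F — off by 8.20°.

T = (0.00, 0.00) ✓; T.y = 0.00, K.y = 0.00 ✓; |TK| = 56.60 ✓; ∠(EK, KT) = 90.00° ✓; |EK| = 4.100 ✓; bearing(E→F) − bearing(E→K) = 105.0° ✓; |EF| = 4.100 ✓; ∠(EF, FV) = 98.20° ✗; |FV| = 30.00 ✓.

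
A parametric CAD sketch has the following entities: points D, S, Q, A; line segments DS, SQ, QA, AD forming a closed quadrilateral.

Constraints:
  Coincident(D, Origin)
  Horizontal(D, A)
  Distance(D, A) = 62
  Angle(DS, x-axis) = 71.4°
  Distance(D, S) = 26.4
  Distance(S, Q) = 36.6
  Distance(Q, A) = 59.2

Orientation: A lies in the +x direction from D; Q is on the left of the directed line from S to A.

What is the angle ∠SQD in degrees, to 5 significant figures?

10.175°

Checks: |SQ| = 36.60 ✓; |QA| = 59.20 ✓.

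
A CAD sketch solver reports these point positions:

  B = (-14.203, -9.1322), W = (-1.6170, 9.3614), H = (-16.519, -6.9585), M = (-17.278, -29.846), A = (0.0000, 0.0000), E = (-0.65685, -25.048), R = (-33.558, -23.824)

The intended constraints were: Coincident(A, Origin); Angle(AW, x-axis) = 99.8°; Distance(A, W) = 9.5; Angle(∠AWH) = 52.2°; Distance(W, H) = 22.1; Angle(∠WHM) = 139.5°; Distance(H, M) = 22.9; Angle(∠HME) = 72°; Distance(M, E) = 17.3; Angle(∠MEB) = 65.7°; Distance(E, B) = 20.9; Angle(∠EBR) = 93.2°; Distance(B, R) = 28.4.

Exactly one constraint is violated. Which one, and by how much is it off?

Distance(B, R) = 28.4 — off by 4.10.

A = (0.00, 0.00) ✓; AW at 99.80° ✓; |AW| = 9.500 ✓; ∠AWH = 52.20° ✓; |WH| = 22.10 ✓; ∠WHM = 139.5° ✓; |HM| = 22.90 ✓; ∠HME = 72.00° ✓; |ME| = 17.30 ✓; ∠MEB = 65.70° ✓; |EB| = 20.90 ✓; ∠EBR = 93.20° ✓; |BR| = 24.30 ✗.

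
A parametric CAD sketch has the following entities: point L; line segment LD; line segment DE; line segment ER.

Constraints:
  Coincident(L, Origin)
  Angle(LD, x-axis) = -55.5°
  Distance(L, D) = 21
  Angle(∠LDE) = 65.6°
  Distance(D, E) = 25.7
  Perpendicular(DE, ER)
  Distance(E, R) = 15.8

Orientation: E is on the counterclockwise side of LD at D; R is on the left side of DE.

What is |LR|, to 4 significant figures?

17.35

L is at the origin; LD runs at -55.5° with length 21.0, so D = 21.0·(cos -55.5°, sin -55.5°) = (11.89, -17.31). ∠LDE = 65.6°, so DE runs at -55.5° + (180° − 65.6°) = 58.90° from the x-axis; with |DE| = 25.7, E = D + 25.7·(cos 58.90°, sin 58.90°) = (25.17, 4.699). The perpendicularity gives ER at right angles to DE; with |ER| = 15.8 on the left of DE, R = E + 15.8·(-0.8563, 0.5165) = (11.64, 12.86). Then |LR| = |R − L| = 17.35.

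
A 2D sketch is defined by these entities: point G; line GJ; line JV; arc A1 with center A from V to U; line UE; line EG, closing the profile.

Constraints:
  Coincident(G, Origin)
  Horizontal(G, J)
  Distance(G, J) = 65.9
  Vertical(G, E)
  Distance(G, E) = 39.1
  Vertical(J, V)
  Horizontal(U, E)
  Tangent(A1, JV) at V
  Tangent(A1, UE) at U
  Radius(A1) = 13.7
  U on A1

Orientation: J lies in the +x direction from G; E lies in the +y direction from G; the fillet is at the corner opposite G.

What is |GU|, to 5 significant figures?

65.220

The virtual corner opposite G is at (65.900, 39.100). Tangency of A1 to JV means the radius AV is perpendicular to JV and the tangent condition forces AU to be normal to UE, with radius 13.7, so the center A sits 13.7 in from both sides at A = (52.200, 25.400). That places the tangent points at V = (65.900, 25.400) on JV and U = (52.200, 39.100) on UE. Then |GU| = |U − G| = 65.220.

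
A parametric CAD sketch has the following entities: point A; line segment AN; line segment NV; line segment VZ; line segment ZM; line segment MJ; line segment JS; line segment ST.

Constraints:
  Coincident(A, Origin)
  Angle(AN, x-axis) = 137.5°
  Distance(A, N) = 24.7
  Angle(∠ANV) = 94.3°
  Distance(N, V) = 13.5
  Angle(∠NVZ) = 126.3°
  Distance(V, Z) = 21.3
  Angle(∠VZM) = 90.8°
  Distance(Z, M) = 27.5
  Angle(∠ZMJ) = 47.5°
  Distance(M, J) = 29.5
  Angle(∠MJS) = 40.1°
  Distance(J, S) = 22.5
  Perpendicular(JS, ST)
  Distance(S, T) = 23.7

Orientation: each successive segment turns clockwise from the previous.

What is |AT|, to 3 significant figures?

11.9

A is at the origin; AN runs at 137.5° with length 24.7, so N = (-18.2, 16.7). ∠ANV = 94.3° gives NV at 51.8° from the x-axis; with |NV| = 13.5, V = (-9.86, 27.3). ∠NVZ = 126.3° gives VZ at -1.90° from the x-axis; with |VZ| = 21.3, Z = (11.4, 26.6). ∠VZM = 90.8° gives ZM at -91.1° from the x-axis; with |ZM| = 27.5, M = (10.9, -0.905). ∠ZMJ = 47.5° gives MJ at 136° from the x-axis; with |MJ| = 29.5, J = (-10.5, 19.4). ∠MJS = 40.1° gives JS at -3.50° from the x-axis; with |JS| = 22.5, S = (12.0, 18.1). JS ⟂ ST, so ST runs at -93.5°; with |ST| = 23.7, T = (10.5, -5.59). Then |AT| = |T − A| = 11.9.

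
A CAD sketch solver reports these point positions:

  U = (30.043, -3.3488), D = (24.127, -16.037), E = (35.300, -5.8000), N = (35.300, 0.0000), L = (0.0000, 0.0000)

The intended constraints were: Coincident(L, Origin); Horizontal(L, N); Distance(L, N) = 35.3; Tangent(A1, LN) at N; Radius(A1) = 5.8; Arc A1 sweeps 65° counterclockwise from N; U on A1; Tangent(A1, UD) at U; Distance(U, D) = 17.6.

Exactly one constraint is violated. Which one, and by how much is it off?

Distance(U, D) = 17.6 — off by 3.60.

L = (0.00, 0.00) ✓; L.y = 0.00, N.y = 0.00 ✓; |LN| = 35.30 ✓; ∠(EN, NL) = 90.00° ✓; |EN| = 5.800 ✓; bearing(E→U) − bearing(E→N) = 65.00° ✓; |EU| = 5.800 ✓; ∠(EU, UD) = 90.00° ✓; |UD| = 14.00 ✗.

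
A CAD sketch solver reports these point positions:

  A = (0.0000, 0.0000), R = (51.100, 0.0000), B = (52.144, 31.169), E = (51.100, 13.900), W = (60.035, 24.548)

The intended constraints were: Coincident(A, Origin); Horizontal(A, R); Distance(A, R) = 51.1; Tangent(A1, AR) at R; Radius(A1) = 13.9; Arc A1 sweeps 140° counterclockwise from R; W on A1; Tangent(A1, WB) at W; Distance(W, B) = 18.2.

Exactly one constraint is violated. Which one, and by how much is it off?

Distance(W, B) = 18.2 — off by 7.90.

A = (0.00, 0.00) ✓; A.y = 0.00, R.y = 0.00 ✓; |AR| = 51.10 ✓; ∠(ER, RA) = 90.00° ✓; |ER| = 13.90 ✓; bearing(E→W) − bearing(E→R) = 140.0° ✓; |EW| = 13.90 ✓; ∠(EW, WB) = 90.00° ✓; |WB| = 10.30 ✗.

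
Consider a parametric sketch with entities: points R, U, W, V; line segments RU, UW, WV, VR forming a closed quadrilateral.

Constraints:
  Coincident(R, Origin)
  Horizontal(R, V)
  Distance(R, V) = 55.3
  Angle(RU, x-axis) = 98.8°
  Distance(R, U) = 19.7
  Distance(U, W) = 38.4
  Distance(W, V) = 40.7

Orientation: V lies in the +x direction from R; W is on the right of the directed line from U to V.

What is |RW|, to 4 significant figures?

21.53

Checks: |UW| = 38.40 ✓; |WV| = 40.70 ✓.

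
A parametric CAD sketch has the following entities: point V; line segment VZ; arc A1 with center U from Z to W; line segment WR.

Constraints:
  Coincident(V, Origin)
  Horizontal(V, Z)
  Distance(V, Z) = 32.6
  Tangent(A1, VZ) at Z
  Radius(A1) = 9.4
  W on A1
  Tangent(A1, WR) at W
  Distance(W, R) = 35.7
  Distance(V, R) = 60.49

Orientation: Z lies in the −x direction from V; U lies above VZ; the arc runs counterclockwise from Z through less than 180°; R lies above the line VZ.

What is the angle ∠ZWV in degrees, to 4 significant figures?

92.85°

V is at the origin; V and Z share the same y with |VZ| = 32.6 and Z on the −x side, so Z = (-32.60, 0.000). A1 meets VZ tangentially, so UZ is at right angles to VZ, so U = Z + (0, 9.4) = (-32.60, 9.400). Since UW ⟂ WR (tangency), |UR| = √(9.4² + 35.7²) = 36.92 regardless of where W sits on A1. So R lies on both circle(V, 60.49) and circle(U, 36.92); the above-VZ intersection is R = (-39.72, 45.62). W is the foot of the tangent from R: W = (-24.14, 13.50).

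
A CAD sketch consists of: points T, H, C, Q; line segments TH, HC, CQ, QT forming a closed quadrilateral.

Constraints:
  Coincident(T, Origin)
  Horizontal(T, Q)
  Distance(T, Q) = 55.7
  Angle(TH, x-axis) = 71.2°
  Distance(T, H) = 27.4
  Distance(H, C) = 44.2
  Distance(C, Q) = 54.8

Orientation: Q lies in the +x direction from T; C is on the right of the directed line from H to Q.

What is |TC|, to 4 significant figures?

18.42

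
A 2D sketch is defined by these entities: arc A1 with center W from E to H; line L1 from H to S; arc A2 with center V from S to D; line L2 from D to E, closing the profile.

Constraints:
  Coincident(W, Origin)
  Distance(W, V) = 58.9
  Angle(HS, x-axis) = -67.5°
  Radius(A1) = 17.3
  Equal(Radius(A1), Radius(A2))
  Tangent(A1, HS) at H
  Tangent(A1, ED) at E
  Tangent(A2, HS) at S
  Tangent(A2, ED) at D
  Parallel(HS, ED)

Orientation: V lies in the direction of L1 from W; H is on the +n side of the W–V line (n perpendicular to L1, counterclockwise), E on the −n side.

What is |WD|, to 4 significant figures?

61.39

The slot axis is L1's direction at -67.5°, so u = (cos -67.5°, sin -67.5°) = (0.3827, -0.9239) and n = (−sin -67.5°, cos -67.5°) = (0.9239, 0.3827). W is at the origin and V lies 58.9 along u from W, so V = 58.9·u = (22.54, -54.42). Tangency of A1 to both parallel lines with radius 17.3 puts H and E at W ± 17.3·n: H = (15.98, 6.620), E = (-15.98, -6.620). Equal radii place S and D the same way about V: S = V + 17.3·n = (38.52, -47.80), D = V − 17.3·n = (6.557, -61.04). Then |WD| = |D − W| = 61.39.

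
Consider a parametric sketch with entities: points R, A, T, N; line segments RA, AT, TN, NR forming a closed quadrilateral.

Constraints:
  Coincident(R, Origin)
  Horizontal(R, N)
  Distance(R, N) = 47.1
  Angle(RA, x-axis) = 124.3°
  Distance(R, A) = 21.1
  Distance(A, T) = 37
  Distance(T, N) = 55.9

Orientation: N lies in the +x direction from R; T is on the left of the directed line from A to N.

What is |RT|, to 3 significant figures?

46.5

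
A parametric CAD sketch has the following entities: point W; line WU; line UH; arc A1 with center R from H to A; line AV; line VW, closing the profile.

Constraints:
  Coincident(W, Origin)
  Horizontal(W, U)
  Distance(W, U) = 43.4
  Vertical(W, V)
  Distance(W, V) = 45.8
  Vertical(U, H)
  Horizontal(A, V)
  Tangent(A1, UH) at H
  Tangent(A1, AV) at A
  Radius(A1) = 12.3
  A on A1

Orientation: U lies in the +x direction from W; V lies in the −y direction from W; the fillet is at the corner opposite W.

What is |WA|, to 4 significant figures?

55.36

W is at the origin; WU is horizontal with |WU| = 43.4 and U on the +x side, so U = (43.40, 0.000). W and V share the same x with |WV| = 45.8 and V on the −y side, so V = (0.000, -45.80). The virtual corner opposite W is at (43.40, -45.80). Since A1 is tangent to UH there, RH ⟂ UH and since A1 is tangent to AV there, RA ⟂ AV, with radius 12.3, so the center R sits 12.3 in from both sides at R = (31.10, -33.50). That places the tangent points at H = (43.40, -33.50) on UH and A = (31.10, -45.80) on AV. Then |WA| = |A − W| = 55.36.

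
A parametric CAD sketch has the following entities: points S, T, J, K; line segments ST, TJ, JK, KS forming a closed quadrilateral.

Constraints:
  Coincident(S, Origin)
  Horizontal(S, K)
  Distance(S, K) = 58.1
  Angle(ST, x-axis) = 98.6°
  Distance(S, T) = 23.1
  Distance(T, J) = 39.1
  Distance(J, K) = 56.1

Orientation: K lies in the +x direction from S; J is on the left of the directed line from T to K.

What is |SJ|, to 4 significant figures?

54.31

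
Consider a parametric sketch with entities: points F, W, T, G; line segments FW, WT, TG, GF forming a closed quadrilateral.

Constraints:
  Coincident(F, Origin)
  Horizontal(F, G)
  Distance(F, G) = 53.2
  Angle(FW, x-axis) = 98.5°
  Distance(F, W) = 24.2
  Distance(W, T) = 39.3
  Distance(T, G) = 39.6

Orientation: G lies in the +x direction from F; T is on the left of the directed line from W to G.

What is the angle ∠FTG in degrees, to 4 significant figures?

73.21°

F is at the origin; FG is horizontal with |FG| = 53.2 and G in +x, so G = (53.2, 0). FW runs at 98.5° with |FW| = 24.2, so W = (-3.577, 23.93). T is determined by |WT| = 39.3 and |TG| = 39.6 together: it lies at the intersection of circle(W, 39.3) and circle(G, 39.6). With |WG| = 61.62, the foot of the radical line on WG is 30.62 from W and the perpendicular offset is √(39.3² − 30.62²) = 24.64. Taking the left-of-WG solution: T = (34.21, 34.75).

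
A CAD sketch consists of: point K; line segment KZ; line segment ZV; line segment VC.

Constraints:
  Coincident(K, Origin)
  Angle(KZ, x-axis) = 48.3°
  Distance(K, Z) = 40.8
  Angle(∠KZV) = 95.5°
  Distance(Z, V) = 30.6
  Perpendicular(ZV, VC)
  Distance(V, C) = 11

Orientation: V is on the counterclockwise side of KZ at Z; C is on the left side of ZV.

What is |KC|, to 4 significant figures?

45.47

∠KZV = 95.5°, so ZV runs at 48.3° + (180° − 95.5°) = 132.8° from the x-axis; with |ZV| = 30.6, V = Z + 30.6·(cos 132.8°, sin 132.8°) = (6.350, 52.91). ZV ⟂ VC; with |VC| = 11.0 on the left of ZV, C = V + 11.0·(-0.7337, -0.6794) = (-1.721, 45.44). Then |KC| = |C − K| = 45.47.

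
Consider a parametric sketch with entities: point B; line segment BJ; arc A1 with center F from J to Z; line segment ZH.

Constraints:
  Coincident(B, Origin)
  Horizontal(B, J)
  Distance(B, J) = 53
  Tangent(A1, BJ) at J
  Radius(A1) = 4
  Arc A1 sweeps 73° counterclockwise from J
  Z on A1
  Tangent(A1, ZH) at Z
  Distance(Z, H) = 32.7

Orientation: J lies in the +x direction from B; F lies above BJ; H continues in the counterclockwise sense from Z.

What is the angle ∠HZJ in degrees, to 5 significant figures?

143.50°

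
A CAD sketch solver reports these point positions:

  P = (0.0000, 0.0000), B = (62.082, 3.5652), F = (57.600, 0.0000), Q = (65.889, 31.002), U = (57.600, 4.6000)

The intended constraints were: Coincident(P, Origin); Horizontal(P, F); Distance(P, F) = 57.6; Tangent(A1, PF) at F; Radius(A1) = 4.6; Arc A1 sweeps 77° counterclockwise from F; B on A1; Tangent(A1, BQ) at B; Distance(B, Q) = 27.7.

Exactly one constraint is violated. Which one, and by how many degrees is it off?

Tangent(A1, BQ) at B — off by 5.10°.

P = (0.00, 0.00) ✓; P.y = 0.00, F.y = 0.00 ✓; |PF| = 57.60 ✓; ∠(UF, FP) = 90.00° ✓; |UF| = 4.600 ✓; bearing(U→B) − bearing(U→F) = 77.00° ✓; |UB| = 4.600 ✓; ∠(UB, BQ) = 84.90° ✗; |BQ| = 27.70 ✓.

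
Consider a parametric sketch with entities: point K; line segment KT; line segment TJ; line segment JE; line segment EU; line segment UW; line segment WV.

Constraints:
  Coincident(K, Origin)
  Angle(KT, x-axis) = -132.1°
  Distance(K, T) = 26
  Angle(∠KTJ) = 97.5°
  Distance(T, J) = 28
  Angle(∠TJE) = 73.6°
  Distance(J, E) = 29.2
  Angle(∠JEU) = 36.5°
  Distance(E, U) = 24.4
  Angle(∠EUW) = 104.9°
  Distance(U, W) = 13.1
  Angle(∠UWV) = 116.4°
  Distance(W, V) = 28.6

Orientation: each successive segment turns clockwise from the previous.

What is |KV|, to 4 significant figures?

52.64

∠EUW = 104.9° gives UW at -179.6° from the x-axis; with |UW| = 13.1, W = (-37.00, -8.730). ∠UWV = 116.4° gives WV at 116.8° from the x-axis; with |WV| = 28.6, V = (-49.89, 16.80). Then |KV| = |V − K| = 52.64.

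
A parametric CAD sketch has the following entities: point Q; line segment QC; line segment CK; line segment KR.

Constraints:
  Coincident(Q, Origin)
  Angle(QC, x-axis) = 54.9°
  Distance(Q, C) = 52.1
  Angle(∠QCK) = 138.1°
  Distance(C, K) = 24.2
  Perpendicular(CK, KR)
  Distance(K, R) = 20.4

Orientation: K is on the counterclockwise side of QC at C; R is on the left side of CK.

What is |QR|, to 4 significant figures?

64.60

Q is at the origin; QC runs at 54.9° with length 52.1, so C = 52.1·(cos 54.9°, sin 54.9°) = (29.96, 42.63). ∠QCK = 138.1°, so CK runs at 54.9° + (180° − 138.1°) = 96.80° from the x-axis; with |CK| = 24.2, K = C + 24.2·(cos 96.80°, sin 96.80°) = (27.09, 66.66). CK is perpendicular to KR; with |KR| = 20.4 on the left of CK, R = K + 20.4·(-0.9930, -0.1184) = (6.836, 64.24). Then |QR| = |R − Q| = 64.60.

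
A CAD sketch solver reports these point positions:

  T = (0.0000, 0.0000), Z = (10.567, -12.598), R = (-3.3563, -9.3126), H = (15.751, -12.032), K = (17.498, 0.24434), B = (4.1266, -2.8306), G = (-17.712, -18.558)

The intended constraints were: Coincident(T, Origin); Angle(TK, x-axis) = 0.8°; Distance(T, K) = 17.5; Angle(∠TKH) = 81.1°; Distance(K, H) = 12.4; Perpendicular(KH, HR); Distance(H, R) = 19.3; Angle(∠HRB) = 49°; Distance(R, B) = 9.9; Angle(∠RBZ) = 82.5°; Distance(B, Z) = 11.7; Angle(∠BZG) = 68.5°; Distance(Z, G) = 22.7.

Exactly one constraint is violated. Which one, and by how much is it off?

Distance(Z, G) = 22.7 — off by 6.20.

T = (0.00, 0.00) ✓; TK at 0.8000° ✓; |TK| = 17.50 ✓; ∠TKH = 81.10° ✓; |KH| = 12.40 ✓; ∠(KH, HR) = 90.00° ✓; |HR| = 19.30 ✓; ∠HRB = 49.00° ✓; |RB| = 9.900 ✓; ∠RBZ = 82.50° ✓; |BZ| = 11.70 ✓; ∠BZG = 68.50° ✓; |ZG| = 28.90 ✗.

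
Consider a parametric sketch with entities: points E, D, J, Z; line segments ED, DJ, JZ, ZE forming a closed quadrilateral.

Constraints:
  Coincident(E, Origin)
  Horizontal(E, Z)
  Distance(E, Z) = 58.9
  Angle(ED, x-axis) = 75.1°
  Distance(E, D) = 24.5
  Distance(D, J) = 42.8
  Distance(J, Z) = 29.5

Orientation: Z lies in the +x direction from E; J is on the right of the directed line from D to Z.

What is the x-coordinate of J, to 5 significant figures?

31.496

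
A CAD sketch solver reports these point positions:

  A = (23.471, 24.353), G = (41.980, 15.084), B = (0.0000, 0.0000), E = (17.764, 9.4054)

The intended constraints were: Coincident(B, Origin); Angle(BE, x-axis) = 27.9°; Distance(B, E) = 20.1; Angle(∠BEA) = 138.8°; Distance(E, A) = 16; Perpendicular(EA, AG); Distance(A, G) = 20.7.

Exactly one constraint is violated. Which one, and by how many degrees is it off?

Perpendicular(EA, AG) — off by 5.70°.

B = (0.00, 0.00) ✓; BE at 27.90° ✓; |BE| = 20.10 ✓; ∠BEA = 138.8° ✓; |EA| = 16.00 ✓; ∠(EA, AG) = 95.70° ✗; |AG| = 20.70 ✓.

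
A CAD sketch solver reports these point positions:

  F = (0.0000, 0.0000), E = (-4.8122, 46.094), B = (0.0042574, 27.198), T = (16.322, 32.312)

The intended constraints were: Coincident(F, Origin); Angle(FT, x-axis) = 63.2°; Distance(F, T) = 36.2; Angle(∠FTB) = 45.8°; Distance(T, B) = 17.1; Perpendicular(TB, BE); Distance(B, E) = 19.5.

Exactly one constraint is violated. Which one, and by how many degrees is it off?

Perpendicular(TB, BE) — off by 3.10°.

F = (0.00, 0.00) ✓; FT at 63.20° ✓; |FT| = 36.20 ✓; ∠FTB = 45.80° ✓; |TB| = 17.10 ✓; ∠(TB, BE) = 93.10° ✗; |BE| = 19.50 ✓.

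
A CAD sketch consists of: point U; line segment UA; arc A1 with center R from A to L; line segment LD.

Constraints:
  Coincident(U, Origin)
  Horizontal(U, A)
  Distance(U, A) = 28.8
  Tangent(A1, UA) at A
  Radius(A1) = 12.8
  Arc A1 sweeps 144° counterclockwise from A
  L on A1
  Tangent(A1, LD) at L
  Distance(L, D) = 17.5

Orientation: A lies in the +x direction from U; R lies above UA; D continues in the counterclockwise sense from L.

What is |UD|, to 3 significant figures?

40.1

On A1, A sits at bearing -90° from R; a 144° counterclockwise sweep puts L at bearing 54°, so L = R + 12.8·(cos 54°, sin 54°) = (36.3, 23.2). The tangent condition forces RL to be normal to LD, so LD runs along (−sin 54°, cos 54°); with |LD| = 17.5, D = (22.2, 33.4). Then |UD| = |D − U| = 40.1.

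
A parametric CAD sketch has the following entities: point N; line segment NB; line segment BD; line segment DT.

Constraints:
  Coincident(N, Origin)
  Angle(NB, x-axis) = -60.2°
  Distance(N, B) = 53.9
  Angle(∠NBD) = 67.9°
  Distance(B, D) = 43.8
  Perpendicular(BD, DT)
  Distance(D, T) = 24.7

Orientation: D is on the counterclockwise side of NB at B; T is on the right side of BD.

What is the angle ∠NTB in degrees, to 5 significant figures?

43.089°

N is at the origin; NB runs at -60.2° with length 53.9, so B = 53.9·(cos -60.2°, sin -60.2°) = (26.787, -46.773). ∠NBD = 67.9°, so BD runs at -60.2° + (180° − 67.9°) = 51.900° from the x-axis; with |BD| = 43.8, D = B + 43.8·(cos 51.900°, sin 51.900°) = (53.813, -12.305). BD is perpendicular to DT; with |DT| = 24.7 on the right of BD, T = D + 24.7·(0.78694, -0.61704) = (73.250, -27.546). Then cos ∠NTB = TN·TB / (|TN||TB|), giving 43.089°.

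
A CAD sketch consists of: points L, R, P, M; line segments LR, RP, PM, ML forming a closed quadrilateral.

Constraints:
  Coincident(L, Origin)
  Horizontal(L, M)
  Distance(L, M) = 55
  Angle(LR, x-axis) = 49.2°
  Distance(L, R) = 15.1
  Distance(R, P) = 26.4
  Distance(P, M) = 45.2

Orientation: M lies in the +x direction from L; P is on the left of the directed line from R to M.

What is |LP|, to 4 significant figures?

41.43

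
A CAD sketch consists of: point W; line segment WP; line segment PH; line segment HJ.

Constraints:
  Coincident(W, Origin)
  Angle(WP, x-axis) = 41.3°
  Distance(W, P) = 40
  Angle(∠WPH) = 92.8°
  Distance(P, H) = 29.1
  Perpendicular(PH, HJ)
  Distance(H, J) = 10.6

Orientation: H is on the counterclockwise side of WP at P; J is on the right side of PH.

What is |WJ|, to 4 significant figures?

59.33

W is at the origin; WP runs at 41.3° with length 40.0, so P = 40.0·(cos 41.3°, sin 41.3°) = (30.05, 26.40). ∠WPH = 92.8°, so PH runs at 41.3° + (180° − 92.8°) = 128.5° from the x-axis; with |PH| = 29.1, H = P + 29.1·(cos 128.5°, sin 128.5°) = (11.94, 49.17). The perpendicularity gives HJ at right angles to PH; with |HJ| = 10.6 on the right of PH, J = H + 10.6·(0.7826, 0.6225) = (20.23, 55.77). Then |WJ| = |J − W| = 59.33.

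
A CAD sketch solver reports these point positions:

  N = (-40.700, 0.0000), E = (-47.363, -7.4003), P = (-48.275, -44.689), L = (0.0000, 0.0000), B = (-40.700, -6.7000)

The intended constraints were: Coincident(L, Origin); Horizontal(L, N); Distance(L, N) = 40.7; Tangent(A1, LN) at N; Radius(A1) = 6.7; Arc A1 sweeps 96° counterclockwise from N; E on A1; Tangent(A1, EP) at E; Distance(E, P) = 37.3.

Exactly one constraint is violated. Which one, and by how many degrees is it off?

Tangent(A1, EP) at E — off by 7.40°.

L = (0.00, 0.00) ✓; L.y = 0.00, N.y = 0.00 ✓; |LN| = 40.70 ✓; ∠(BN, NL) = 90.00° ✓; |BN| = 6.700 ✓; bearing(B→E) − bearing(B→N) = 96.00° ✓; |BE| = 6.700 ✓; ∠(BE, EP) = 97.40° ✗; |EP| = 37.30 ✓.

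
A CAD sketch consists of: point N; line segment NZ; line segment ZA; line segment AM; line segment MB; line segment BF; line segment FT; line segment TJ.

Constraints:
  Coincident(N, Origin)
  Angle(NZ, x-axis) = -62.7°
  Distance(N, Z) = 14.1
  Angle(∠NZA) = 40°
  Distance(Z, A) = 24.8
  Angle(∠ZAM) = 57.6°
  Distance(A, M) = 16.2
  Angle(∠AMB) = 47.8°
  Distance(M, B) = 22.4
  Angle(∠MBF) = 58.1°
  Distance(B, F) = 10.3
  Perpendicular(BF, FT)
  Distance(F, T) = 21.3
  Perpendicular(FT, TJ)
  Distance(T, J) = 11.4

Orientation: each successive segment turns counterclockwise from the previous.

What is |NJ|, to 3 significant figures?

8.34

BF ⟂ FT, so FT runs at -176°; with |FT| = 21.3, T = (-5.51, 4.52). FT ⟂ TJ, so TJ runs at -86.2°; with |TJ| = 11.4, J = (-4.75, -6.86). Then |NJ| = |J − N| = 8.34.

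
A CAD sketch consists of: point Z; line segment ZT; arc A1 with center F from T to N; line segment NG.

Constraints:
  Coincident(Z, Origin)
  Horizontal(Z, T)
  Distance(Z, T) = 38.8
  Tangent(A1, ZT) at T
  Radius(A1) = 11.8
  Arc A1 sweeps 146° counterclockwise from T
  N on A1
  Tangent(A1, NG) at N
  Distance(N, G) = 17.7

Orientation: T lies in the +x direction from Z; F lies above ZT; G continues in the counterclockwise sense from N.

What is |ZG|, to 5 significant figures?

43.989

Z is at the origin; ZT is horizontal with |ZT| = 38.8 and T on the +x side, so T = (38.800, 0.0000). The tangent condition forces FT to be normal to ZT, so F = T + (0, 11.8) = (38.800, 11.800). On A1, T sits at bearing -90° from F; a 146° counterclockwise sweep puts N at bearing 56°, so N = F + 11.8·(cos 56°, sin 56°) = (45.398, 21.583). Since A1 is tangent to NG there, FN ⟂ NG, so NG runs along (−sin 56°, cos 56°); with |NG| = 17.7, G = (30.725, 31.480). Then |ZG| = |G − Z| = 43.989.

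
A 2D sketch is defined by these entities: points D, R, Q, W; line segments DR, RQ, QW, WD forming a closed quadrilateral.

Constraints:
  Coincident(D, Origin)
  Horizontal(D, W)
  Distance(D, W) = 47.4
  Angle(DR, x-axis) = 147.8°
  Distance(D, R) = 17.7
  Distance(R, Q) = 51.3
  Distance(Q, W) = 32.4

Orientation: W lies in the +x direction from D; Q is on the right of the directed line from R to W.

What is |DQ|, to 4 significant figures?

33.81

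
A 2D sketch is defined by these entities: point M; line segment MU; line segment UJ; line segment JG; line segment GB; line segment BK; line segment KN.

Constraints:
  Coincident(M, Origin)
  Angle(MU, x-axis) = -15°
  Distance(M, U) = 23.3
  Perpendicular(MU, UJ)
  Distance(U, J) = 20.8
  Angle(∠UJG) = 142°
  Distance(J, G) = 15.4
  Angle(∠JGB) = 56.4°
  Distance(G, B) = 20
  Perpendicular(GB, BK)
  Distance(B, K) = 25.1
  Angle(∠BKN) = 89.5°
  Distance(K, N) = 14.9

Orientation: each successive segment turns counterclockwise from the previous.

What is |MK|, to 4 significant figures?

31.90

∠JGB = 56.4° gives GB at -123.4° from the x-axis; with |GB| = 20.0, B = (10.86, 11.54). GB ⟂ BK, so BK runs at -33.40°; with |BK| = 25.1, K = (31.82, -2.277). Then |MK| = |K − M| = 31.90.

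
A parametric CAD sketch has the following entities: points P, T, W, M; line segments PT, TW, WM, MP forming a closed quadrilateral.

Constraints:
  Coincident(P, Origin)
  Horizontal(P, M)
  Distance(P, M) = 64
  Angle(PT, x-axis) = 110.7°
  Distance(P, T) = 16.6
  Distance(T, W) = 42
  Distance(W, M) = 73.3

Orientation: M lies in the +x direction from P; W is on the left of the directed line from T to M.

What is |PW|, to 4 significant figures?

54.55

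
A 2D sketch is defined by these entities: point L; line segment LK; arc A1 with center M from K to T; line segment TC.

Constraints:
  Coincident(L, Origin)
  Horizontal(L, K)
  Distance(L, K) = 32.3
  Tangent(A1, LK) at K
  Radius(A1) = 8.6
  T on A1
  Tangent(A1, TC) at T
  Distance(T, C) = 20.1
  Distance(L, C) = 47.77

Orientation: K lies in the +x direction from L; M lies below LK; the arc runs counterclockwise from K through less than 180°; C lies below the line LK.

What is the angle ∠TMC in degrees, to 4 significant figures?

66.84°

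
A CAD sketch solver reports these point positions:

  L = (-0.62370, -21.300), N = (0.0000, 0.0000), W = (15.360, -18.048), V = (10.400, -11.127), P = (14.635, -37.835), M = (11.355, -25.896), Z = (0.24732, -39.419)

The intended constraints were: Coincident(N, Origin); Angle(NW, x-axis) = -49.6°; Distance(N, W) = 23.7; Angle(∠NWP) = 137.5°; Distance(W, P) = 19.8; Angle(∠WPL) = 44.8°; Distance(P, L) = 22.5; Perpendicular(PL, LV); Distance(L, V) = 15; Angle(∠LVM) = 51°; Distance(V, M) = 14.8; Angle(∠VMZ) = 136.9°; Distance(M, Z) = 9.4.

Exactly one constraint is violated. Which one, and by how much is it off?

Distance(M, Z) = 9.4 — off by 8.10.

N = (0.00, 0.00) ✓; NW at -49.60° ✓; |NW| = 23.70 ✓; ∠NWP = 137.5° ✓; |WP| = 19.80 ✓; ∠WPL = 44.80° ✓; |PL| = 22.50 ✓; ∠(PL, LV) = 90.00° ✓; |LV| = 15.00 ✓; ∠LVM = 51.00° ✓; |VM| = 14.80 ✓; ∠VMZ = 136.9° ✓; |MZ| = 17.50 ✗.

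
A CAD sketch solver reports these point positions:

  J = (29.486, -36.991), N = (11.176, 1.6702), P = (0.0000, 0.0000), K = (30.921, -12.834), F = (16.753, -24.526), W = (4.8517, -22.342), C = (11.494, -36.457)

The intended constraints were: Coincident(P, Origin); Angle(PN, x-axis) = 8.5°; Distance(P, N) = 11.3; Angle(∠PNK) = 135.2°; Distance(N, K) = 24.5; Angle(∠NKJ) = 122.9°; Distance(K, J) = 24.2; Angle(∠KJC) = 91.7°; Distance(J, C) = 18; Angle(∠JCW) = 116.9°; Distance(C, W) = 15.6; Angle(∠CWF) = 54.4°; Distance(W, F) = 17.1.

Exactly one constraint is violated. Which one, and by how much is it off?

Distance(W, F) = 17.1 — off by 5.00.

P = (0.00, 0.00) ✓; PN at 8.500° ✓; |PN| = 11.30 ✓; ∠PNK = 135.2° ✓; |NK| = 24.50 ✓; ∠NKJ = 122.9° ✓; |KJ| = 24.20 ✓; ∠KJC = 91.70° ✓; |JC| = 18.00 ✓; ∠JCW = 116.9° ✓; |CW| = 15.60 ✓; ∠CWF = 54.40° ✓; |WF| = 12.10 ✗.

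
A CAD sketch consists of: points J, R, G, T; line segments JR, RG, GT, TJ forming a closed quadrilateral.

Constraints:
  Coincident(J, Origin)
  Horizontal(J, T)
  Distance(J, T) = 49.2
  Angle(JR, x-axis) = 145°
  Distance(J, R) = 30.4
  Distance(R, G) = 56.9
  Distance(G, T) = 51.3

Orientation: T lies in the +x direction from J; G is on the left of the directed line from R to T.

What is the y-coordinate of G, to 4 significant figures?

45.13

Checks: |RG| = 56.90 ✓; |GT| = 51.30 ✓.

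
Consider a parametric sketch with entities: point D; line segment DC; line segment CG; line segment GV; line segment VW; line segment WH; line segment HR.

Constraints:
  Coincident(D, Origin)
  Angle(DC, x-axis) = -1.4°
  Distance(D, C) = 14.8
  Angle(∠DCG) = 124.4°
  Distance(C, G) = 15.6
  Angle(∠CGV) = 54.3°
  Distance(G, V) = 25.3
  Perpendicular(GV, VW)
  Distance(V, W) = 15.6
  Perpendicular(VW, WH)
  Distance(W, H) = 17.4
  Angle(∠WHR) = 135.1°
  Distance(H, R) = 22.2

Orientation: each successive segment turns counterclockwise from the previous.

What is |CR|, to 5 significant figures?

21.186

D is at the origin; DC runs at -1.4° with length 14.8, so C = (14.796, -0.36160). ∠DCG = 124.4° gives CG at 54.200° from the x-axis; with |CG| = 15.6, G = (23.921, 12.291). ∠CGV = 54.3° gives GV at 179.90° from the x-axis; with |GV| = 25.3, V = (-1.3790, 12.335). GV ⟂ VW, so VW runs at -90.100°; with |VW| = 15.6, W = (-1.4063, -3.2648). The perpendicularity gives WH at right angles to VW, so WH runs at -0.10000°; with |WH| = 17.4, H = (15.994, -3.2952). ∠WHR = 135.1° gives HR at 44.800° from the x-axis; with |HR| = 22.2, R = (31.746, 12.348). Then |CR| = |R − C| = 21.186.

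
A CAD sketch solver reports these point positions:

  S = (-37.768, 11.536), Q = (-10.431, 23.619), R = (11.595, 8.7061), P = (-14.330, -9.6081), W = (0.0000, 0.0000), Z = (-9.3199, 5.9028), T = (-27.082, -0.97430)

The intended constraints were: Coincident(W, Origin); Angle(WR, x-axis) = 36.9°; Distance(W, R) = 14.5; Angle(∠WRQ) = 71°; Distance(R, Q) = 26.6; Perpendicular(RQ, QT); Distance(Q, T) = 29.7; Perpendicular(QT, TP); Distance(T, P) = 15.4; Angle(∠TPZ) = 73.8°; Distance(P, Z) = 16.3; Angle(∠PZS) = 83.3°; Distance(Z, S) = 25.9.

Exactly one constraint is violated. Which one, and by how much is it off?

Distance(Z, S) = 25.9 — off by 3.10.

W = (0.00, 0.00) ✓; WR at 36.90° ✓; |WR| = 14.50 ✓; ∠WRQ = 71.00° ✓; |RQ| = 26.60 ✓; ∠(RQ, QT) = 90.00° ✓; |QT| = 29.70 ✓; ∠(QT, TP) = 90.00° ✓; |TP| = 15.40 ✓; ∠TPZ = 73.80° ✓; |PZ| = 16.30 ✓; ∠PZS = 83.30° ✓; |ZS| = 29.00 ✗.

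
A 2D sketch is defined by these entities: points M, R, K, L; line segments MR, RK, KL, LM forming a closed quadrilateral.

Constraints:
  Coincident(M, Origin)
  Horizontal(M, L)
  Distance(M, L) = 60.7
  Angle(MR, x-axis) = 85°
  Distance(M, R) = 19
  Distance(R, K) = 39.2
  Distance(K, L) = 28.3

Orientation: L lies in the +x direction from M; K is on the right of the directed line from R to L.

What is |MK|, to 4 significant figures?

33.18

M is at the origin; ML is horizontal with |ML| = 60.7 and L in +x, so L = (60.7, 0). MR runs at 85.0° with |MR| = 19.0, so R = (1.656, 18.93). K is determined by |RK| = 39.2 and |KL| = 28.3 together: it lies at the intersection of circle(R, 39.2) and circle(L, 28.3). With |RL| = 62.00, the foot of the radical line on RL is 36.93 from R and the perpendicular offset is √(39.2² − 36.93²) = 13.13. Taking the right-of-RL solution: K = (32.82, -4.852).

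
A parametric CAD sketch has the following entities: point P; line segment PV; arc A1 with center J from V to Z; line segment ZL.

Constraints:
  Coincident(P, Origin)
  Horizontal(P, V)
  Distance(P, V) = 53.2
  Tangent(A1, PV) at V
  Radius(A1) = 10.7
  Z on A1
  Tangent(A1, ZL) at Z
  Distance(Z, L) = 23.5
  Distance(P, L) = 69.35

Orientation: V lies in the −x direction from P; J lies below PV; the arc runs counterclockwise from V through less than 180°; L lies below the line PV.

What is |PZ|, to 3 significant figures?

65.0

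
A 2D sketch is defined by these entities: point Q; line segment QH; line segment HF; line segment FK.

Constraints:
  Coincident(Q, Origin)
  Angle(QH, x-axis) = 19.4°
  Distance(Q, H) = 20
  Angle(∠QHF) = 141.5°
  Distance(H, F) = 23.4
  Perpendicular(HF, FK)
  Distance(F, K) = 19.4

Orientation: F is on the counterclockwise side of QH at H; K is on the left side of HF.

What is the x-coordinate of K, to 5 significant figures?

14.865

Q is at the origin; QH runs at 19.4° with length 20.0, so H = 20.0·(cos 19.4°, sin 19.4°) = (18.864, 6.6432). ∠QHF = 141.5°, so HF runs at 19.4° + (180° − 141.5°) = 57.900° from the x-axis; with |HF| = 23.4, F = H + 23.4·(cos 57.900°, sin 57.900°) = (31.299, 26.466). HF is perpendicular to FK; with |FK| = 19.4 on the left of HF, K = F + 19.4·(-0.84712, 0.53140) = (14.865, 36.775). So K.x = 14.865.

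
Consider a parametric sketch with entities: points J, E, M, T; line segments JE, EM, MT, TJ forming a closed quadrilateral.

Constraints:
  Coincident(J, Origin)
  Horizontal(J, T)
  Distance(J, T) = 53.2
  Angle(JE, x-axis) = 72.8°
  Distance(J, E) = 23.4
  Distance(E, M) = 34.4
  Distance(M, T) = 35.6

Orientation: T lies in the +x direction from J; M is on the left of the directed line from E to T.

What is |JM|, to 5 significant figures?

51.541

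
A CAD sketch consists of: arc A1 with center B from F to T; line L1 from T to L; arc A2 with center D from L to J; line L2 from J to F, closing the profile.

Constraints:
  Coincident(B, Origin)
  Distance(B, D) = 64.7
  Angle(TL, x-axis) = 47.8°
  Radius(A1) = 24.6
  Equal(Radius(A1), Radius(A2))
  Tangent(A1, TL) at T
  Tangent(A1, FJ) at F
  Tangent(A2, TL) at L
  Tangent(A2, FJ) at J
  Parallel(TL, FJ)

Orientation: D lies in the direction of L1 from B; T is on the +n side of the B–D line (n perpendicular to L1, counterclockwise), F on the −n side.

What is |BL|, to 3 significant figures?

69.2

The slot axis is L1's direction at 47.8°, so u = (cos 47.8°, sin 47.8°) = (0.672, 0.741) and n = (−sin 47.8°, cos 47.8°) = (-0.741, 0.672). B is at the origin and D lies 64.7 along u from B, so D = 64.7·u = (43.5, 47.9). Tangency of A1 to both parallel lines with radius 24.6 puts T and F at B ± 24.6·n: T = (-18.2, 16.5), F = (18.2, -16.5). Equal radii place L and J the same way about D: L = D + 24.6·n = (25.2, 64.5), J = D − 24.6·n = (61.7, 31.4). Then |BL| = |L − B| = 69.2.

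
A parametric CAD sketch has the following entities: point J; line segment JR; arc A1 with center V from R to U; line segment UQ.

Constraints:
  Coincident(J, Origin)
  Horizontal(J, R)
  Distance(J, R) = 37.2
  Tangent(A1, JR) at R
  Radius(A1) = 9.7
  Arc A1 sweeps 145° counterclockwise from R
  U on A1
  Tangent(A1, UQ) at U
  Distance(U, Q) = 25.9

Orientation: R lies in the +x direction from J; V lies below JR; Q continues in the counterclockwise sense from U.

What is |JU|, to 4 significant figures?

36.22

J is at the origin; JR is horizontal with |JR| = 37.2 and R on the +x side, so R = (37.20, 0.000). The tangent condition forces VR to be normal to JR, so V = R + (0, -9.7) = (37.20, -9.700). On A1, R sits at bearing 90° from V; a 145° counterclockwise sweep puts U at bearing 235°, so U = V + 9.7·(cos 235°, sin 235°) = (31.64, -17.65). Then |JU| = |U − J| = 36.22.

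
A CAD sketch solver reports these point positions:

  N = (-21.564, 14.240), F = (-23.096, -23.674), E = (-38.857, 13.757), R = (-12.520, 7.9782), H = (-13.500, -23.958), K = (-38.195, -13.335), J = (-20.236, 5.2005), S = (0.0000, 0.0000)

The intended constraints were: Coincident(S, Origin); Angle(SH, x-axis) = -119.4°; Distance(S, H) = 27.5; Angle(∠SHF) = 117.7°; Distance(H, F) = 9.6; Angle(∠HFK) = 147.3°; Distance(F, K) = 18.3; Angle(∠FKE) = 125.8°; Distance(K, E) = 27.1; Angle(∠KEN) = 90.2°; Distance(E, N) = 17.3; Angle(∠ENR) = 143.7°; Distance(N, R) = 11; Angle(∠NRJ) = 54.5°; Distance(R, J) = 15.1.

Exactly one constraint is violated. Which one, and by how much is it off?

Distance(R, J) = 15.1 — off by 6.90.

S = (0.00, 0.00) ✓; SH at -119.4° ✓; |SH| = 27.50 ✓; ∠SHF = 117.7° ✓; |HF| = 9.600 ✓; ∠HFK = 147.3° ✓; |FK| = 18.30 ✓; ∠FKE = 125.8° ✓; |KE| = 27.10 ✓; ∠KEN = 90.20° ✓; |EN| = 17.30 ✓; ∠ENR = 143.7° ✓; |NR| = 11.00 ✓; ∠NRJ = 54.50° ✓; |RJ| = 8.201 ✗.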